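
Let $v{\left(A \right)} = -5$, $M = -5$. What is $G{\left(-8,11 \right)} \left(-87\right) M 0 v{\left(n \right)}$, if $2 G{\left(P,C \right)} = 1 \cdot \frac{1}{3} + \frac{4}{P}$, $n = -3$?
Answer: $0$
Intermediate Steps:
$G{\left(P,C \right)} = \frac{1}{6} + \frac{2}{P}$ ($G{\left(P,C \right)} = \frac{1 \cdot \frac{1}{3} + \frac{4}{P}}{2} = \frac{\frac{1}{3} + \frac{4}{P}}{2} = \frac{1}{6} + \frac{2}{P}$)
$G{\left(-8,11 \right)} \left(-87\right) M 0 v{\left(n \right)} = \frac{12 - 8}{6 \left(-8\right)} \left(-87\right) \left(-5\right) 0 \left(-5\right) = \frac{1}{6} \left(- \frac{1}{8}\right) 4 \left(-87\right) 0 \left(-5\right) = \left(- \frac{1}{12}\right) \left(-87\right) 0 = \frac{29}{4} \cdot 0 = 0$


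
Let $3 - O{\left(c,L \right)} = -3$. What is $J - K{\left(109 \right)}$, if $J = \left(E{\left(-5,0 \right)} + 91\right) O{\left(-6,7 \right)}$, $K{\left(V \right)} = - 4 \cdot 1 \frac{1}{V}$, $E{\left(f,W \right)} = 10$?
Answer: $\frac{66058}{109} \approx 606.04$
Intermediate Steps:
$O{\left(c,L \right)} = 6$ ($O{\left(c,L \right)} = 3 - -3 = 3 + 3 = 6$)
$K{\left(V \right)} = - \frac{4}{V}$
$J = 606$ ($J = \left(10 + 91\right) 6 = 101 \cdot 6 = 606$)
$J - K{\left(109 \right)} = 606 - - \frac{4}{109} = 606 + \frac{4}{109} = \frac{66058}{109}$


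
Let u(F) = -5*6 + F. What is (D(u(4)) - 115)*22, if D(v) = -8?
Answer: -2706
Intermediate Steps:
u(F) = -30 + F
(D(u(4)) - 115)*22 = (-8 - 115)*22 = -123*22 = -2706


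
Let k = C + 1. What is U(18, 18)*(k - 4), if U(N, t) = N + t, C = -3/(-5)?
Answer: -432/5 ≈ -86.400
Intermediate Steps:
C = 3/5 (C = -3*(-1/5) = 3/5 ≈ 0.60000)
k = 8/5 (k = 3/5 + 1 = 8/5 ≈ 1.6000)
U(18, 18)*(k - 4) = (18 + 18)*(8/5 - 4) = 36*(-12/5) = -432/5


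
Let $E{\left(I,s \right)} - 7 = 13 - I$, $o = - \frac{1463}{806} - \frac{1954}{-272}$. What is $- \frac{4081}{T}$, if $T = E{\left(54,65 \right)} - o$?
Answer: $\frac{223671448}{2157719} \approx 103.66$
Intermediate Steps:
$o = \frac{294247}{54808}$ ($o = \left(-1463\right) \frac{1}{806} - - \frac{977}{136} = - \frac{1463}{806} + \frac{977}{136} = \frac{294247}{54808} \approx 5.3687$)
$E{\left(I,s \right)} = 20 - I$ ($E{\left(I,s \right)} = 7 - \left(-13 + I\right) = 20 - I$)
$T = - \frac{2157719}{54808}$ ($T = \left(20 - 54\right) - \frac{294247}{54808} = -34 - \frac{294247}{54808} = - \frac{2157719}{54808} \approx -39.369$)
$- \frac{4081}{T} = - \frac{4081}{- \frac{2157719}{54808}} = \left(-4081\right) \left(- \frac{54808}{2157719}\right) = \frac{223671448}{2157719}$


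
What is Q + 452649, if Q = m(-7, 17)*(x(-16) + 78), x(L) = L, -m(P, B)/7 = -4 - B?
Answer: 461763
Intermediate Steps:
m(P, B) = 28 + 7*B (m(P, B) = -7*(-4 - B) = 28 + 7*B)
Q = 9114 (Q = (28 + 7*17)*(-16 + 78) = (28 + 119)*62 = 147*62 = 9114)
Q + 452649 = 9114 + 452649 = 461763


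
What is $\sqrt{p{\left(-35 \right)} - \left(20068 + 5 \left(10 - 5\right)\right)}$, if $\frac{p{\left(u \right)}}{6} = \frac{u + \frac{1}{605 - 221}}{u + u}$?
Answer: $\frac{i \sqrt{6300224070}}{560} \approx 141.74 i$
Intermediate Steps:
$p{\left(u \right)} = \frac{3 \left(\frac{1}{384} + u\right)}{u}$ ($p{\left(u \right)} = 6 \frac{u + \frac{1}{605 - 221}}{u + u} = 6 \frac{u + \frac{1}{384}}{2 u} = 6 \left(u + \frac{1}{384}\right) \frac{1}{2 u} = 6 \left(\frac{1}{384} + u\right) \frac{1}{2 u} = 6 \frac{\frac{1}{384} + u}{2 u} = \frac{3 \left(\frac{1}{384} + u\right)}{u}$)
$\sqrt{p{\left(-35 \right)} - \left(20068 + 5 \left(10 - 5\right)\right)} = \sqrt{\left(3 + \frac{1}{128 \left(-35\right)}\right) - \left(20068 + 5 \left(10 - 5\right)\right)} = \sqrt{\left(3 + \frac{1}{128} \left(- \frac{1}{35}\right)\right) - 20093} = \sqrt{\left(3 - \frac{1}{4480}\right) - 20093} = \sqrt{\frac{13439}{4480} - 20093} = \sqrt{- \frac{90003201}{4480}} = \frac{i \sqrt{6300224070}}{560}$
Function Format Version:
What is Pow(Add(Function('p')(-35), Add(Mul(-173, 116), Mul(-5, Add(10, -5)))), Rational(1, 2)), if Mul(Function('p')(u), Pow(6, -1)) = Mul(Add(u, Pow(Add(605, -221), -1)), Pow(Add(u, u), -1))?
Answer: Mul(Rational(1, 560), I, Pow(6300224070, Rational(1, 2))) ≈ Mul(141.74, I)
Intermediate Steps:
Function('p')(u) = Mul(3, Pow(u, -1), Add(Rational(1, 384), u)) (Function('p')(u) = Mul(6, Mul(Add(u, Pow(Add(605, -221), -1)), Pow(Add(u, u), -1))) = Mul(6, Mul(Add(u, Pow(384, -1)), Pow(Mul(2, u), -1))) = Mul(6, Mul(Add(u, Rational(1, 384)), Mul(Rational(1, 2), Pow(u, -1)))) = Mul(6, Mul(Add(Rational(1, 384), u), Mul(Rational(1, 2), Pow(u, -1)))) = Mul(6, Mul(Rational(1, 2), Pow(u, -1), Add(Rational(1, 384), u))) = Mul(3, Pow(u, -1), Add(Rational(1, 384), u)))
Pow(Add(Function('p')(-35), Add(Mul(-173, 116), Mul(-5, Add(10, -5)))), Rational(1, 2)) = Pow(Add(Add(3, Mul(Rational(1, 128), Pow(-35, -1))), Add(Mul(-173, 116), Mul(-5, Add(10, -5)))), Rational(1, 2)) = Pow(Add(Add(3, Mul(Rational(1, 128), Rational(-1, 35))), Add(-20068, Mul(-5, 5))), Rational(1, 2)) = Pow(Add(Add(3, Rational(-1, 4480)), Add(-20068, -25)), Rational(1, 2)) = Pow(Add(Rational(13439, 4480), -20093), Rational(1, 2)) = Pow(Rational(-90003201, 4480), Rational(1, 2)) = Mul(Rational(1, 560), I, Pow(6300224070, Rational(1, 2)))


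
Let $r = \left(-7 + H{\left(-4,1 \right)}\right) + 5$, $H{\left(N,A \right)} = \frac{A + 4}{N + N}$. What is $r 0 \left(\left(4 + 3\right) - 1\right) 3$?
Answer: $0$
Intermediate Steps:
$H{\left(N,A \right)} = \frac{4 + A}{2 N}$
$r = - \frac{21}{8}$ ($r = \left(-7 + \frac{4 + 1}{2 \left(-4\right)}\right) + 5 = \left(-7 + \frac{1}{2} \left(- \frac{1}{4}\right) 5\right) + 5 = \left(-7 - \frac{5}{8}\right) + 5 = - \frac{61}{8} + 5 = - \frac{21}{8} \approx -2.625$)
$r 0 \left(\left(4 + 3\right) - 1\right) 3 = - \frac{21 \cdot 0 \left(\left(4 + 3\right) - 1\right) 3}{8} = - \frac{21 \cdot 0 \left(7 - 1\right) 3}{8} = - \frac{21 \cdot 0 \cdot 6 \cdot 3}{8} = - \frac{21 \cdot 0 \cdot 3}{8} = \left(- \frac{21}{8}\right) 0 = 0$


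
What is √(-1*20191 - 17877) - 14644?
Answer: -14644 + 2*I*√9517 ≈ -14644.0 + 195.11*I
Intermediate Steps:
√(-1*20191 - 17877) - 14644 = √(-20191 - 17877) - 14644 = √(-38068) - 14644 = 2*I*√9517 - 14644 = -14644 + 2*I*√9517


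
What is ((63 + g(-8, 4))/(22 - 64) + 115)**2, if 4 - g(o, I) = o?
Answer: 2512225/196 ≈ 12817.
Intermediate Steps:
g(o, I) = 4 - o
((63 + g(-8, 4))/(22 - 64) + 115)**2 = ((63 + (4 - 1*(-8)))/(22 - 64) + 115)**2 = ((63 + (4 + 8))/(-42) + 115)**2 = ((63 + 12)*(-1/42) + 115)**2 = (75*(-1/42) + 115)**2 = (-25/14 + 115)**2 = (1585/14)**2 = 2512225/196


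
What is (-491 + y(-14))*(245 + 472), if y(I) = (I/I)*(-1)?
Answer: -352764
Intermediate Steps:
y(I) = -1 (y(I) = 1*(-1) = -1)
(-491 + y(-14))*(245 + 472) = (-491 - 1)*(245 + 472) = -492*717 = -352764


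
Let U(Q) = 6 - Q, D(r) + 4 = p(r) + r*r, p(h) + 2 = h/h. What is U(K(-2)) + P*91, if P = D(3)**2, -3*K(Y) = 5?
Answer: 4391/3 ≈ 1463.7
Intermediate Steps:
K(Y) = -5/3 (K(Y) = -1/3*5 = -5/3)
p(h) = -1 (p(h) = -2 + h/h = -2 + 1 = -1)
D(r) = -5 + r**2 (D(r) = -4 + (-1 + r*r) = -4 + (-1 + r**2) = -5 + r**2)
P = 16 (P = (-5 + 3**2)**2 = (-5 + 9)**2 = 4**2 = 16)
U(K(-2)) + P*91 = (6 - 1*(-5/3)) + 16*91 = (6 + 5/3) + 1456 = 23/3 + 1456 = 4391/3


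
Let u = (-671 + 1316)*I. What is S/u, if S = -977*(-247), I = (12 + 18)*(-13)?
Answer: -18563/19350 ≈ -0.95933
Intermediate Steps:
I = -390 (I = 30*(-13) = -390)
u = -251550 (u = (-671 + 1316)*(-390) = 645*(-390) = -251550)
S = 241319
S/u = 241319/(-251550) = 241319*(-1/251550) = -18563/19350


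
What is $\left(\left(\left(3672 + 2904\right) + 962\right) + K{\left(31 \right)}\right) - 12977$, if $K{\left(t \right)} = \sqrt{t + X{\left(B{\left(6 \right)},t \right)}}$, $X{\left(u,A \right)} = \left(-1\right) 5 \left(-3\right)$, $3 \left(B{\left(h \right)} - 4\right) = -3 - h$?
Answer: $-5439 + \sqrt{46} \approx -5432.2$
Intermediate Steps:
$B{\left(h \right)} = 3 - \frac{h}{3}$ ($B{\left(h \right)} = 4 + \frac{-3 - h}{3} = 4 - \left(1 + \frac{h}{3}\right) = 3 - \frac{h}{3}$)
$X{\left(u,A \right)} = 15$ ($X{\left(u,A \right)} = \left(-5\right) \left(-3\right) = 15$)
$K{\left(t \right)} = \sqrt{15 + t}$ ($K{\left(t \right)} = \sqrt{t + 15} = \sqrt{15 + t}$)
$\left(\left(\left(3672 + 2904\right) + 962\right) + K{\left(31 \right)}\right) - 12977 = \left(\left(\left(3672 + 2904\right) + 962\right) + \sqrt{15 + 31}\right) - 12977 = \left(\left(6576 + 962\right) + \sqrt{46}\right) - 12977 = \left(7538 + \sqrt{46}\right) - 12977 = -5439 + \sqrt{46}$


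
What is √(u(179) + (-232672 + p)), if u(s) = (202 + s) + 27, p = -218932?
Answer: 2*I*√112799 ≈ 671.71*I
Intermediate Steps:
u(s) = 229 + s
√(u(179) + (-232672 + p)) = √((229 + 179) + (-232672 - 218932)) = √(408 - 451604) = √(-451196) = 2*I*√112799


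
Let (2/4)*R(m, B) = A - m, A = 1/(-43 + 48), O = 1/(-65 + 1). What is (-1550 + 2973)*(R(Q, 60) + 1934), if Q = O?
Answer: 440431307/160 ≈ 2.7527e+6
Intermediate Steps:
O = -1/64 (O = 1/(-64) = -1/64 ≈ -0.015625)
A = ⅕ (A = 1/5 = ⅕ ≈ 0.20000)
Q = -1/64 ≈ -0.015625
R(m, B) = ⅖ - 2*m (R(m, B) = 2*(⅕ - m) = ⅖ - 2*m)
(-1550 + 2973)*(R(Q, 60) + 1934) = (-1550 + 2973)*((⅖ - 2*(-1/64)) + 1934) = 1423*((⅖ + 1/32) + 1934) = 1423*(69/160 + 1934) = 1423*(309509/160) = 440431307/160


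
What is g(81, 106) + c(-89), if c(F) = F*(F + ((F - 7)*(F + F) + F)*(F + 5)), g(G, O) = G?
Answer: 127092526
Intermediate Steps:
c(F) = F*(F + (5 + F)*(F + 2*F*(-7 + F))) (c(F) = F*(F + ((-7 + F)*(2*F) + F)*(5 + F)) = F*(F + (2*F*(-7 + F) + F)*(5 + F)) = F*(F + (F + 2*F*(-7 + F))*(5 + F)) = F*(F + (5 + F)*(F + 2*F*(-7 + F))))
g(81, 106) + c(-89) = 81 + (-89)²*(-64 - 3*(-89) + 2*(-89)²) = 81 + 7921*(-64 + 267 + 2*7921) = 81 + 7921*(-64 + 267 + 15842) = 81 + 7921*16045 = 81 + 127092445 = 127092526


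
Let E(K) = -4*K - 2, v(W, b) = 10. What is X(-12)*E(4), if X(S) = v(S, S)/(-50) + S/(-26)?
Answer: -306/65 ≈ -4.7077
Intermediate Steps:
X(S) = -⅕ - S/26 (X(S) = 10/(-50) + S/(-26) = 10*(-1/50) + S*(-1/26) = -⅕ - S/26)
E(K) = -2 - 4*K
X(-12)*E(4) = (-⅕ - 1/26*(-12))*(-2 - 4*4) = (-⅕ + 6/13)*(-2 - 16) = (17/65)*(-18) = -306/65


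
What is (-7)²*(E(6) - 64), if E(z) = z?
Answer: -2842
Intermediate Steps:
(-7)²*(E(6) - 64) = (-7)²*(6 - 64) = 49*(-58) = -2842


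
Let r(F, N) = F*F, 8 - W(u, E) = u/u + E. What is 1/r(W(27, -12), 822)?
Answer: 1/361 ≈ 0.0027701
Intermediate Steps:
W(u, E) = 7 - E (W(u, E) = 8 - (u/u + E) = 8 - (1 + E) = 8 + (-1 - E) = 7 - E)
r(F, N) = F**2
1/r(W(27, -12), 822) = 1/((7 - 1*(-12))**2) = 1/((7 + 12)**2) = 1/(19**2) = 1/361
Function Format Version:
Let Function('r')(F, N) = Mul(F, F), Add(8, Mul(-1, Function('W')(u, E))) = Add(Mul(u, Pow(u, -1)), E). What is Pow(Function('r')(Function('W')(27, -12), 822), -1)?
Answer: Rational(1, 361) ≈ 0.0027701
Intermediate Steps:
Function('W')(u, E) = Add(7, Mul(-1, E)) (Function('W')(u, E) = Add(8, Mul(-1, Add(Mul(u, Pow(u, -1)), E))) = Add(8, Mul(-1, Add(1, E))) = Add(8, Add(-1, Mul(-1, E))) = Add(7, Mul(-1, E)))
Function('r')(F, N) = Pow(F, 2)
Pow(Function('r')(Function('W')(27, -12), 822), -1) = Pow(Pow(Add(7, Mul(-1, -12)), 2), -1) = Pow(Pow(Add(7, 12), 2), -1) = Pow(Pow(19, 2), -1) = Pow(361, -1) = Rational(1, 361)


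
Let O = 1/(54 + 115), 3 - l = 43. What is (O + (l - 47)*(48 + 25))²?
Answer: 1152011529124/28561 ≈ 4.0335e+7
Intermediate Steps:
l = -40 (l = 3 - 1*43 = 3 - 43 = -40)
O = 1/169 ≈ 0.0059172
(O + (l - 47)*(48 + 25))² = (1/169 + (-40 - 47)*(48 + 25))² = (1/169 - 87*73)² = (1/169 - 6351)² = (-1073318/169)² = 1152011529124/28561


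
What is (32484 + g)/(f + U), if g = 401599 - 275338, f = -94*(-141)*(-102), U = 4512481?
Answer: 158745/3160573 ≈ 0.050227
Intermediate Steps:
f = -1351908 (f = 13254*(-102) = -1351908)
g = 126261
(32484 + g)/(f + U) = (32484 + 126261)/(-1351908 + 4512481) = 158745/3160573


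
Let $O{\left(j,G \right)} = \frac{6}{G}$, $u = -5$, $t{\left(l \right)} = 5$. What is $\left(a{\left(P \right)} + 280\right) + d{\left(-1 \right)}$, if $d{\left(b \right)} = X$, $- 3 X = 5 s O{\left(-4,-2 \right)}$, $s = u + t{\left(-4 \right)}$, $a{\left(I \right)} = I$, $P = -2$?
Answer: $278$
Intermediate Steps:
$s = 0$ ($s = -5 + 5 = 0$)
$X = 0$ ($X = - \frac{5 \cdot 0 \frac{6}{-2}}{3} = - \frac{0 \cdot 6 \left(- \frac{1}{2}\right)}{3} = - \frac{0 \left(-3\right)}{3} = \left(- \frac{1}{3}\right) 0 = 0$)
$d{\left(b \right)} = 0$
$\left(a{\left(P \right)} + 280\right) + d{\left(-1 \right)} = \left(-2 + 280\right) + 0 = 278 + 0 = 278$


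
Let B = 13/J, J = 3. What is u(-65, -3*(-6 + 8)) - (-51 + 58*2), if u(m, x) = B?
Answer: -182/3 ≈ -60.667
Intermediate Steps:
B = 13/3 ≈ 4.3333
u(m, x) = 13/3
u(-65, -3*(-6 + 8)) - (-51 + 58*2) = 13/3 - (-51 + 58*2) = 13/3 - (-51 + 116) = 13/3 - 1*65 = 13/3 - 65 = -182/3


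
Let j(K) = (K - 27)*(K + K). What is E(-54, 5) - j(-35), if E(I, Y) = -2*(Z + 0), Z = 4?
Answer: -4348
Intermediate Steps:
j(K) = 2*K*(-27 + K) (j(K) = (-27 + K)*(2*K) = 2*K*(-27 + K))
E(I, Y) = -8 (E(I, Y) = -2*(4 + 0) = -2*4 = -8)
E(-54, 5) - j(-35) = -8 - 2*(-35)*(-27 - 35) = -8 - 2*(-35)*(-62) = -8 - 1*4340 = -8 - 4340 = -4348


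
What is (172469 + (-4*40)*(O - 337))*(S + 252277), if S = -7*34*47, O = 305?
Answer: 42815109599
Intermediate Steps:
S = -11186 (S = -238*47 = -11186)
(172469 + (-4*40)*(O - 337))*(S + 252277) = (172469 + (-4*40)*(305 - 337))*(-11186 + 252277) = (172469 - 160*(-32))*241091 = (172469 + 5120)*241091 = 177589*241091 = 42815109599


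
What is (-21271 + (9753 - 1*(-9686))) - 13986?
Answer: -15818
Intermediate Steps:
(-21271 + (9753 - 1*(-9686))) - 13986 = (-21271 + (9753 + 9686)) - 13986 = (-21271 + 19439) - 13986 = -1832 - 13986 = -15818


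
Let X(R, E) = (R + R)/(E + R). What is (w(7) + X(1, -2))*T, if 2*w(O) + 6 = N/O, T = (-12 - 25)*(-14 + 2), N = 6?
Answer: -14208/7 ≈ -2029.7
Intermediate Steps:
X(R, E) = 2*R/(E + R) (X(R, E) = (2*R)/(E + R) = 2*R/(E + R))
T = 444 (T = -37*(-12) = 444)
w(O) = -3 + 3/O (w(O) = -3 + (6/O)/2 = -3 + 3/O)
(w(7) + X(1, -2))*T = ((-3 + 3/7) + 2*1/(-2 + 1))*444 = ((-3 + 3*(⅐)) + 2*1/(-1))*444 = ((-3 + 3/7) + 2*1*(-1))*444 = (-18/7 - 2)*444 = -32/7*444 = -14208/7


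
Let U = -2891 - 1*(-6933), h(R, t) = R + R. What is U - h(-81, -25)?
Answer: 4204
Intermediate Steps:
h(R, t) = 2*R
U = 4042 (U = -2891 + 6933 = 4042)
U - h(-81, -25) = 4042 - 2*(-81) = 4042 - 1*(-162) = 4042 + 162 = 4204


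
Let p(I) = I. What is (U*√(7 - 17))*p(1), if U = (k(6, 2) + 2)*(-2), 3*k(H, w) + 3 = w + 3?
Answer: -16*I*√10/3 ≈ -16.865*I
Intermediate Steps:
k(H, w) = w/3 (k(H, w) = -1 + (w + 3)/3 = -1 + (3 + w)/3 = -1 + (1 + w/3) = w/3)
U = -16/3 (U = ((⅓)*2 + 2)*(-2) = (⅔ + 2)*(-2) = (8/3)*(-2) = -16/3 ≈ -5.3333)
(U*√(7 - 17))*p(1) = -16*√(7 - 17)/3*1 = -16*I*√10/3*1 = -16*I*√10/3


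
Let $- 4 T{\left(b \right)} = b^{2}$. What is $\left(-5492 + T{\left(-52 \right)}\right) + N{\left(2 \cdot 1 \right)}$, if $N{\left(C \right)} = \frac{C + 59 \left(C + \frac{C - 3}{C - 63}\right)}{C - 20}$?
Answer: $- \frac{6779843}{1098} \approx -6174.7$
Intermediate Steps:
$T{\left(b \right)} = - \frac{b^{2}}{4}$
$N{\left(C \right)} = \frac{60 C + \frac{59 \left(-3 + C\right)}{-63 + C}}{-20 + C}$ ($N{\left(C \right)} = \frac{C + 59 \left(C + \frac{-3 + C}{-63 + C}\right)}{-20 + C} = \frac{C + \left(59 C + \frac{59 \left(-3 + C\right)}{-63 + C}\right)}{-20 + C} = \frac{60 C + \frac{59 \left(-3 + C\right)}{-63 + C}}{-20 + C}$)
$\left(-5492 + T{\left(-52 \right)}\right) + N{\left(2 \cdot 1 \right)} = \left(-5492 - \frac{\left(-52\right)^{2}}{4}\right) + \frac{-177 - 3721 \cdot 2 \cdot 1 + 60 \left(2 \cdot 1\right)^{2}}{1260 + \left(2 \cdot 1\right)^{2} - 83 \cdot 2 \cdot 1} = \left(-5492 - 676\right) + \frac{-177 - 7442 + 60 \cdot 2^{2}}{1260 + 2^{2} - 166} = \left(-5492 - 676\right) + \frac{-177 - 7442 + 60 \cdot 4}{1260 + 4 - 166} = -6168 + \frac{-177 - 7442 + 240}{1098} = -6168 + \frac{1}{1098} \left(-7379\right) = -6168 - \frac{7379}{1098} = - \frac{6779843}{1098}$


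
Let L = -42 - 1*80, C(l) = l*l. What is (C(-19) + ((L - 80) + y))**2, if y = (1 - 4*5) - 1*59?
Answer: 6561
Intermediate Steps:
C(l) = l**2
L = -122 (L = -42 - 80 = -122)
y = -78 (y = (1 - 20) - 59 = -19 - 59 = -78)
(C(-19) + ((L - 80) + y))**2 = ((-19)**2 + ((-122 - 80) - 78))**2 = (361 + (-202 - 78))**2 = (361 - 280)**2 = 81**2 = 6561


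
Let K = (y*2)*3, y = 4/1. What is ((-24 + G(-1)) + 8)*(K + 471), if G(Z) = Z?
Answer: -8415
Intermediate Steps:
y = 4 (y = 4*1 = 4)
K = 24 (K = (4*2)*3 = 8*3 = 24)
((-24 + G(-1)) + 8)*(K + 471) = ((-24 - 1) + 8)*(24 + 471) = (-25 + 8)*495 = -17*495 = -8415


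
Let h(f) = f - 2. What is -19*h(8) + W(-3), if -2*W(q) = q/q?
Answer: -229/2 ≈ -114.50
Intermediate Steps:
W(q) = -½ (W(q) = -q/(2*q) = -½*1 = -½)
h(f) = -2 + f
-19*h(8) + W(-3) = -19*(-2 + 8) - ½ = -19*6 - ½ = -114 - ½ = -229/2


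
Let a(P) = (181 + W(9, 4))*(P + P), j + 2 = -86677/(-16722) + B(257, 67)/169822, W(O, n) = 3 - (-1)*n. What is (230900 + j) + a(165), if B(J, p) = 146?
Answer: 415944678789449/1419881742 ≈ 2.9294e+5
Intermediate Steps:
W(O, n) = 3 + n
j = 4521287969/1419881742 (j = -2 + (-86677/(-16722) + 146/169822) = -2 + (-86677*(-1/16722) + 146*(1/169822)) = -2 + (86677/16722 + 73/84911) = -2 + 7361051453/1419881742 = 4521287969/1419881742 ≈ 3.1843)
a(P) = 376*P (a(P) = (181 + (3 + 4))*(P + P) = (181 + 7)*(2*P) = 188*(2*P) = 376*P)
(230900 + j) + a(165) = (230900 + 4521287969/1419881742) + 376*165 = 327855215515769/1419881742 + 62040 = 415944678789449/1419881742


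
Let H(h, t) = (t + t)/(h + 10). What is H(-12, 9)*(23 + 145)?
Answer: -1512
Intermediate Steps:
H(h, t) = 2*t/(10 + h) (H(h, t) = (2*t)/(10 + h) = 2*t/(10 + h))
H(-12, 9)*(23 + 145) = (2*9/(10 - 12))*(23 + 145) = (2*9/(-2))*168 = (2*9*(-½))*168 = -9*168 = -1512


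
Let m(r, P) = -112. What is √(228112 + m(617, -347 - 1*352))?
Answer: 20*√570 ≈ 477.49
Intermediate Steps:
√(228112 + m(617, -347 - 1*352)) = √(228112 - 112) = √228000 = 20*√570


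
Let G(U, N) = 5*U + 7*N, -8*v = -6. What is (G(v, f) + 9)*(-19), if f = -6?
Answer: 2223/4 ≈ 555.75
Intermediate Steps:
v = 3/4 (v = -1/8*(-6) = 3/4 ≈ 0.75000)
(G(v, f) + 9)*(-19) = ((5*(3/4) + 7*(-6)) + 9)*(-19) = ((15/4 - 42) + 9)*(-19) = (-153/4 + 9)*(-19) = -117/4*(-19) = 2223/4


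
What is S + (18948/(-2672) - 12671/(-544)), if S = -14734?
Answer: -1337082607/90848 ≈ -14718.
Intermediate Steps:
S + (18948/(-2672) - 12671/(-544)) = -14734 + (18948/(-2672) - 12671/(-544)) = -14734 + (18948*(-1/2672) - 12671*(-1/544)) = -14734 + (-4737/668 + 12671/544) = -14734 + 1471825/90848 = -1337082607/90848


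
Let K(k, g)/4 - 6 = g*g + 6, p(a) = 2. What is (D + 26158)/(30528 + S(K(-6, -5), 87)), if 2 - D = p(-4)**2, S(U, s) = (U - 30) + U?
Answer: 13078/15397 ≈ 0.84939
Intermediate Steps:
K(k, g) = 48 + 4*g**2 (K(k, g) = 24 + 4*(g*g + 6) = 24 + 4*(g**2 + 6) = 24 + 4*(6 + g**2) = 24 + (24 + 4*g**2) = 48 + 4*g**2)
S(U, s) = -30 + 2*U (S(U, s) = (-30 + U) + U = -30 + 2*U)
D = -2 (D = 2 - 1*2**2 = 2 - 1*4 = 2 - 4 = -2)
(D + 26158)/(30528 + S(K(-6, -5), 87)) = (-2 + 26158)/(30528 + (-30 + 2*(48 + 4*(-5)**2))) = 26156/(30528 + (-30 + 2*(48 + 4*25))) = 26156/(30528 + (-30 + 2*(48 + 100))) = 26156/(30528 + (-30 + 2*148)) = 26156/(30528 + (-30 + 296)) = 26156/(30528 + 266) = 26156/30794 = 26156*(1/30794) = 13078/15397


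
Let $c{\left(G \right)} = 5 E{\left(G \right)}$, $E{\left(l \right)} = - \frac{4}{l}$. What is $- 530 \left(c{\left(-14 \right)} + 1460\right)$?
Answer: $- \frac{5421900}{7} \approx -7.7456 \cdot 10^{5}$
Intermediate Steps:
$c{\left(G \right)} = - \frac{20}{G}$ ($c{\left(G \right)} = 5 \left(- \frac{4}{G}\right) = - \frac{20}{G}$)
$- 530 \left(c{\left(-14 \right)} + 1460\right) = - 530 \left(- \frac{20}{-14} + 1460\right) = - 530 \left(\left(-20\right) \left(- \frac{1}{14}\right) + 1460\right) = - 530 \left(\frac{10}{7} + 1460\right) = \left(-530\right) \frac{10230}{7} = - \frac{5421900}{7}$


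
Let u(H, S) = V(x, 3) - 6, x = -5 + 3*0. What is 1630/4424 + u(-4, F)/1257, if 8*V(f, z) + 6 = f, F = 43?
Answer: 2016283/5560968 ≈ 0.36258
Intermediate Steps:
x = -5 (x = -5 + 0 = -5)
V(f, z) = -¾ + f/8
u(H, S) = -59/8 (u(H, S) = (-¾ + (⅛)*(-5)) - 6 = (-¾ - 5/8) - 6 = -11/8 - 6 = -59/8)
1630/4424 + u(-4, F)/1257 = 1630/4424 - 59/8/1257 = 1630*(1/4424) - 59/8*1/1257 = 815/2212 - 59/10056 = 2016283/5560968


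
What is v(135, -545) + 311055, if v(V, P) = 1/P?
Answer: 169524974/545 ≈ 3.1106e+5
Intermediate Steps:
v(135, -545) + 311055 = 1/(-545) + 311055 = -1/545 + 311055 = 169524974/545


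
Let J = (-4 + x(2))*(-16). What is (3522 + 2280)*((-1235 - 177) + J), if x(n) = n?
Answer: -8006760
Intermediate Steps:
J = 32 (J = (-4 + 2)*(-16) = -2*(-16) = 32)
(3522 + 2280)*((-1235 - 177) + J) = (3522 + 2280)*((-1235 - 177) + 32) = 5802*(-1412 + 32) = 5802*(-1380) = -8006760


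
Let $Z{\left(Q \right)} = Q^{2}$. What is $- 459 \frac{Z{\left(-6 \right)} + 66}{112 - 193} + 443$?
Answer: $1021$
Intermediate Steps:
$- 459 \frac{Z{\left(-6 \right)} + 66}{112 - 193} + 443 = - 459 \frac{\left(-6\right)^{2} + 66}{112 - 193} + 443 = - 459 \frac{36 + 66}{-81} + 443 = - 459 \cdot 102 \left(- \frac{1}{81}\right) + 443 = \left(-459\right) \left(- \frac{34}{27}\right) + 443 = 578 + 443 = 1021$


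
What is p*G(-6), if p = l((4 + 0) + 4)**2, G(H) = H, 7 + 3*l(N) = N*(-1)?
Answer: -150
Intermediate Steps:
l(N) = -7/3 - N/3 (l(N) = -7/3 + (N*(-1))/3 = -7/3 + (-N)/3 = -7/3 - N/3)
p = 25 (p = (-7/3 - ((4 + 0) + 4)/3)**2 = (-7/3 - (4 + 4)/3)**2 = (-7/3 - 1/3*8)**2 = (-7/3 - 8/3)**2 = (-5)**2 = 25)
p*G(-6) = 25*(-6) = -150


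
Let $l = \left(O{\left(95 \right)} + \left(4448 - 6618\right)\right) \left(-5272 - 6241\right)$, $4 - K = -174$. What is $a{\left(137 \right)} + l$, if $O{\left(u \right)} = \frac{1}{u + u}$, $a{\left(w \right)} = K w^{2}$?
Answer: $\frac{5381565967}{190} \approx 2.8324 \cdot 10^{7}$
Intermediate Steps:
$K = 178$ ($K = 4 - -174 = 4 + 174 = 178$)
$a{\left(w \right)} = 178 w^{2}$
$O{\left(u \right)} = \frac{1}{2 u}$
$l = \frac{4746798387}{190}$ ($l = \left(\frac{1}{2 \cdot 95} + \left(4448 - 6618\right)\right) \left(-5272 - 6241\right) = \left(\frac{1}{2} \cdot \frac{1}{95} - 2170\right) \left(-11513\right) = \left(\frac{1}{190} - 2170\right) \left(-11513\right) = \left(- \frac{412299}{190}\right) \left(-11513\right) = \frac{4746798387}{190} \approx 2.4983 \cdot 10^{7}$)
$a{\left(137 \right)} + l = 178 \cdot 137^{2} + \frac{4746798387}{190} = 178 \cdot 18769 + \frac{4746798387}{190} = 3340882 + \frac{4746798387}{190} = \frac{5381565967}{190}$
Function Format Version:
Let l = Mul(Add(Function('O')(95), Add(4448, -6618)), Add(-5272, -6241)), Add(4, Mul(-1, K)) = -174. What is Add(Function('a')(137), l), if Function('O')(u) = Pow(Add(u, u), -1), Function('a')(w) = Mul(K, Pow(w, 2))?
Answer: Rational(5381565967, 190) ≈ 2.8324e+7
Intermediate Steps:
K = 178 (K = Add(4, Mul(-1, -174)) = Add(4, 174) = 178)
Function('a')(w) = Mul(178, Pow(w, 2))
Function('O')(u) = Mul(Rational(1, 2), Pow(u, -1)) (Function('O')(u) = Pow(Mul(2, u), -1) = Mul(Rational(1, 2), Pow(u, -1)))
l = Rational(4746798387, 190) (l = Mul(Add(Mul(Rational(1, 2), Pow(95, -1)), Add(4448, -6618)), Add(-5272, -6241)) = Mul(Add(Mul(Rational(1, 2), Rational(1, 95)), -2170), -11513) = Mul(Add(Rational(1, 190), -2170), -11513) = Mul(Rational(-412299, 190), -11513) = Rational(4746798387, 190) ≈ 2.4983e+7)
Add(Function('a')(137), l) = Add(Mul(178, Pow(137, 2)), Rational(4746798387, 190)) = Add(Mul(178, 18769), Rational(4746798387, 190)) = Add(3340882, Rational(4746798387, 190)) = Rational(5381565967, 190)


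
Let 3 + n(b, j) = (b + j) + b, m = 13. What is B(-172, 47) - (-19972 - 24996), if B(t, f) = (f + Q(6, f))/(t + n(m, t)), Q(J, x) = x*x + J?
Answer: 4810822/107 ≈ 44961.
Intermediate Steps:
Q(J, x) = J + x² (Q(J, x) = x² + J = J + x²)
n(b, j) = -3 + j + 2*b (n(b, j) = -3 + ((b + j) + b) = -3 + (j + 2*b) = -3 + j + 2*b)
B(t, f) = (6 + f + f²)/(23 + 2*t) (B(t, f) = (f + (6 + f²))/(t + (-3 + t + 2*13)) = (6 + f + f²)/(t + (-3 + t + 26)) = (6 + f + f²)/(t + (23 + t)) = (6 + f + f²)/(23 + 2*t))
B(-172, 47) - (-19972 - 24996) = (6 + 47 + 47²)/(23 + 2*(-172)) - (-19972 - 24996) = (6 + 47 + 2209)/(23 - 344) - 1*(-44968) = 2262/(-321) + 44968 = -1/321*2262 + 44968 = -754/107 + 44968 = 4810822/107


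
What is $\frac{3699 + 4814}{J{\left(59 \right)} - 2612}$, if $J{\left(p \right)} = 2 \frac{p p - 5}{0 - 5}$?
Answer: $- \frac{42565}{20012} \approx -2.127$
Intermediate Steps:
$J{\left(p \right)} = 2 - \frac{2 p^{2}}{5}$ ($J{\left(p \right)} = 2 \frac{p^{2} - 5}{-5} = 2 \left(-5 + p^{2}\right) \left(- \frac{1}{5}\right) = 2 \left(1 - \frac{p^{2}}{5}\right) = 2 - \frac{2 p^{2}}{5}$)
$\frac{3699 + 4814}{J{\left(59 \right)} - 2612} = \frac{3699 + 4814}{\left(2 - \frac{2 \cdot 59^{2}}{5}\right) - 2612} = \frac{8513}{\left(2 - \frac{6962}{5}\right) - 2612} = \frac{8513}{- \frac{6952}{5} - 2612} = \frac{8513}{- \frac{20012}{5}} = 8513 \left(- \frac{5}{20012}\right) = - \frac{42565}{20012}$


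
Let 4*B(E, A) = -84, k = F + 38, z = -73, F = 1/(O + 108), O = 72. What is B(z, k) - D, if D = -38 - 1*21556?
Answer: 21573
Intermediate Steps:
F = 1/180 (F = 1/(72 + 108) = 1/180 ≈ 0.0055556)
D = -21594 (D = -38 - 21556 = -21594)
k = 6841/180 (k = 1/180 + 38 = 6841/180 ≈ 38.006)
B(E, A) = -21 (B(E, A) = (¼)*(-84) = -21)
B(z, k) - D = -21 - 1*(-21594) = -21 + 21594 = 21573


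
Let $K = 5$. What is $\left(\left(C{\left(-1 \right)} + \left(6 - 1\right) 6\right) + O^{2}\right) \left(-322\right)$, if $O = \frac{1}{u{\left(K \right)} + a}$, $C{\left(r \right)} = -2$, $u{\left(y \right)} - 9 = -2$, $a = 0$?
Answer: $- \frac{63158}{7} \approx -9022.6$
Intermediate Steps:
$u{\left(y \right)} = 7$ ($u{\left(y \right)} = 9 - 2 = 7$)
$O = \frac{1}{7}$ ($O = \frac{1}{7 + 0} = \frac{1}{7} \approx 0.14286$)
$\left(\left(C{\left(-1 \right)} + \left(6 - 1\right) 6\right) + O^{2}\right) \left(-322\right) = \left(\left(-2 + \left(6 - 1\right) 6\right) + \left(\frac{1}{7}\right)^{2}\right) \left(-322\right) = \left(\left(-2 + 5 \cdot 6\right) + \frac{1}{49}\right) \left(-322\right) = \left(\left(-2 + 30\right) + \frac{1}{49}\right) \left(-322\right) = \left(28 + \frac{1}{49}\right) \left(-322\right) = \frac{1373}{49} \left(-322\right) = - \frac{63158}{7}$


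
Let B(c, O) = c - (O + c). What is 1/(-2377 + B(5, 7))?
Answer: -1/2384 ≈ -0.00041946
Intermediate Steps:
B(c, O) = -O (B(c, O) = c + (-O - c) = -O)
1/(-2377 + B(5, 7)) = 1/(-2377 - 1*7) = 1/(-2377 - 7) = 1/(-2384) = -1/2384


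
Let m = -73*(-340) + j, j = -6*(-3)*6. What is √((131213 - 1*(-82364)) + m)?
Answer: √238505 ≈ 488.37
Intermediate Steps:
j = 108 (j = 18*6 = 108)
m = 24928 (m = -73*(-340) + 108 = 24820 + 108 = 24928)
√((131213 - 1*(-82364)) + m) = √((131213 - 1*(-82364)) + 24928) = √((131213 + 82364) + 24928) = √(213577 + 24928) = √238505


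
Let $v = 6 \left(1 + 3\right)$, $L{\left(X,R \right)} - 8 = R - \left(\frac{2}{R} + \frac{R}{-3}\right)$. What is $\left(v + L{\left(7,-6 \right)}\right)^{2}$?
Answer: $\frac{5329}{9} \approx 592.11$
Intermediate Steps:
$L{\left(X,R \right)} = 8 - \frac{2}{R} + \frac{4 R}{3}$ ($L{\left(X,R \right)} = 8 - \left(- R + \frac{2}{R} + \frac{R}{-3}\right) = 8 - \left(- R + \frac{2}{R} + R \left(- \frac{1}{3}\right)\right) = 8 + \left(R - \left(\frac{2}{R} - \frac{R}{3}\right)\right) = 8 + \left(R + \left(- \frac{2}{R} + \frac{R}{3}\right)\right) = 8 + \left(- \frac{2}{R} + \frac{4 R}{3}\right) = 8 - \frac{2}{R} + \frac{4 R}{3}$)
$v = 24$ ($v = 6 \cdot 4 = 24$)
$\left(v + L{\left(7,-6 \right)}\right)^{2} = \left(24 + \left(8 - \frac{2}{-6} + \frac{4}{3} \left(-6\right)\right)\right)^{2} = \left(24 - - \frac{1}{3}\right)^{2} = \left(24 + \left(8 + \frac{1}{3} - 8\right)\right)^{2} = \left(24 + \frac{1}{3}\right)^{2} = \left(\frac{73}{3}\right)^{2} = \frac{5329}{9}$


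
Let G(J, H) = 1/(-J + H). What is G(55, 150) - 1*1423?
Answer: -135184/95 ≈ -1423.0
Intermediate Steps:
G(J, H) = 1/(H - J)
G(55, 150) - 1*1423 = 1/(150 - 1*55) - 1*1423 = 1/(150 - 55) - 1423 = 1/95 - 1423 = -135184/95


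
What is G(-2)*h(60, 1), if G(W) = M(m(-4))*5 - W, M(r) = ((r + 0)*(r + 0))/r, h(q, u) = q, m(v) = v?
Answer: -1080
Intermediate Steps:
M(r) = r (M(r) = (r*r)/r = r²/r = r)
G(W) = -20 - W (G(W) = -4*5 - W = -20 - W)
G(-2)*h(60, 1) = (-20 - 1*(-2))*60 = (-20 + 2)*60 = -18*60 = -1080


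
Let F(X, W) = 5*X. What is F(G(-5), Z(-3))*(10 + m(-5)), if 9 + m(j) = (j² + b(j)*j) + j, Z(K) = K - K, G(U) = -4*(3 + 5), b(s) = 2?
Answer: -1760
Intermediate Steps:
G(U) = -32 (G(U) = -4*8 = -32)
Z(K) = 0
m(j) = -9 + j² + 3*j (m(j) = -9 + ((j² + 2*j) + j) = -9 + (j² + 3*j) = -9 + j² + 3*j)
F(G(-5), Z(-3))*(10 + m(-5)) = (5*(-32))*(10 + (-9 + (-5)² + 3*(-5))) = -160*(10 + (-9 + 25 - 15)) = -160*(10 + 1) = -160*11 = -1760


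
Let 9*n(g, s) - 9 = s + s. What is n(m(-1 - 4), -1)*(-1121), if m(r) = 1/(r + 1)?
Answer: -7847/9 ≈ -871.89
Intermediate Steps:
m(r) = 1/(1 + r)
n(g, s) = 1 + 2*s/9 (n(g, s) = 1 + (s + s)/9 = 1 + (2*s)/9 = 1 + 2*s/9)
n(m(-1 - 4), -1)*(-1121) = (1 + (2/9)*(-1))*(-1121) = (1 - 2/9)*(-1121) = (7/9)*(-1121) = -7847/9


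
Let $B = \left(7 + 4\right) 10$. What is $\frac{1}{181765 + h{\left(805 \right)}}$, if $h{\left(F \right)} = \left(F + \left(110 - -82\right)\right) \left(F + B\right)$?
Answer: $\frac{1}{1094020} \approx 9.1406 \cdot 10^{-7}$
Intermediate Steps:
$B = 110$ ($B = 11 \cdot 10 = 110$)
$h{\left(F \right)} = \left(110 + F\right) \left(192 + F\right)$ ($h{\left(F \right)} = \left(F + \left(110 - -82\right)\right) \left(F + 110\right) = \left(F + \left(110 + 82\right)\right) \left(110 + F\right) = \left(F + 192\right) \left(110 + F\right) = \left(192 + F\right) \left(110 + F\right) = \left(110 + F\right) \left(192 + F\right)$)
$\frac{1}{181765 + h{\left(805 \right)}} = \frac{1}{181765 + \left(21120 + 805^{2} + 302 \cdot 805\right)} = \frac{1}{181765 + \left(21120 + 648025 + 243110\right)} = \frac{1}{181765 + 912255} = \frac{1}{1094020}$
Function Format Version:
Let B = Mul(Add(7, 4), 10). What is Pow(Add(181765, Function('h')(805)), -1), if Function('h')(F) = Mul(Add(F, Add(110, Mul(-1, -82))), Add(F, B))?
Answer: Rational(1, 1094020) ≈ 9.1406e-7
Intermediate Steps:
B = 110 (B = Mul(11, 10) = 110)
Function('h')(F) = Mul(Add(110, F), Add(192, F)) (Function('h')(F) = Mul(Add(F, Add(110, Mul(-1, -82))), Add(F, 110)) = Mul(Add(F, Add(110, 82)), Add(110, F)) = Mul(Add(F, 192), Add(110, F)) = Mul(Add(192, F), Add(110, F)) = Mul(Add(110, F), Add(192, F)))
Pow(Add(181765, Function('h')(805)), -1) = Pow(Add(181765, Add(21120, Pow(805, 2), Mul(302, 805))), -1) = Pow(Add(181765, Add(21120, 648025, 243110)), -1) = Pow(Add(181765, 912255), -1) = Pow(1094020, -1) = Rational(1, 1094020)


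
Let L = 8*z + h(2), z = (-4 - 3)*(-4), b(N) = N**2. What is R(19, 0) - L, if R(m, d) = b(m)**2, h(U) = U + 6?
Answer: 130089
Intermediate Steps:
h(U) = 6 + U
z = 28 (z = -7*(-4) = 28)
R(m, d) = m**4 (R(m, d) = (m**2)**2 = m**4)
L = 232 (L = 8*28 + (6 + 2) = 224 + 8 = 232)
R(19, 0) - L = 19**4 - 1*232 = 130321 - 232 = 130089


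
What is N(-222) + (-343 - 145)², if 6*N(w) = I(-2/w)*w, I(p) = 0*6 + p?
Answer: 714431/3 ≈ 2.3814e+5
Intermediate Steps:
I(p) = p (I(p) = 0 + p = p)
N(w) = -⅓ (N(w) = ((-2/w)*w)/6 = (⅙)*(-2) = -⅓)
N(-222) + (-343 - 145)² = -⅓ + (-343 - 145)² = -⅓ + (-488)² = -⅓ + 238144 = 714431/3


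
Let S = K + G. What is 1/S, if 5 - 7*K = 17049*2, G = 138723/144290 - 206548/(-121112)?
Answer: -7645422085/37216092987398 ≈ -0.00020543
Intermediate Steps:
G = 2912739431/1092203155 (G = 138723*(1/144290) - 206548*(-1/121112) = 138723/144290 + 51637/30278 = 2912739431/1092203155 ≈ 2.6668)
K = -34093/7 (K = 5/7 - 17049*2/7 = 5/7 - ⅐*34098 = 5/7 - 34098/7 = -34093/7 ≈ -4870.4)
S = -37216092987398/7645422085 (S = -34093/7 + 2912739431/1092203155 = -37216092987398/7645422085 ≈ -4867.8)
1/S = 1/(-37216092987398/7645422085) = -7645422085/37216092987398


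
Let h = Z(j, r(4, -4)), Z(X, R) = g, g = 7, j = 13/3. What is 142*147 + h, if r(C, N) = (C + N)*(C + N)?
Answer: 20881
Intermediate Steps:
j = 13/3 (j = 13*(⅓) = 13/3 ≈ 4.3333)
r(C, N) = (C + N)²
Z(X, R) = 7
h = 7
142*147 + h = 142*147 + 7 = 20874 + 7 = 20881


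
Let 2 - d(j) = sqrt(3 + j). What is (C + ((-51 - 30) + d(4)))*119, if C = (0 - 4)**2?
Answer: -7497 - 119*sqrt(7) ≈ -7811.8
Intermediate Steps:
C = 16 (C = (-4)**2 = 16)
d(j) = 2 - sqrt(3 + j)
(C + ((-51 - 30) + d(4)))*119 = (16 + ((-51 - 30) + (2 - sqrt(3 + 4))))*119 = (16 + (-81 + (2 - sqrt(7))))*119 = (16 + (-79 - sqrt(7)))*119 = (-63 - sqrt(7))*119 = -7497 - 119*sqrt(7)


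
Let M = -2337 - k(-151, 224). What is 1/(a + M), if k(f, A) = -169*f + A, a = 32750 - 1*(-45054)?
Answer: 1/49724 ≈ 2.0111e-5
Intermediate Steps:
a = 77804 (a = 32750 + 45054 = 77804)
k(f, A) = A - 169*f
M = -28080 (M = -2337 - (224 - 169*(-151)) = -2337 - (224 + 25519) = -2337 - 1*25743 = -2337 - 25743 = -28080)
1/(a + M) = 1/(77804 - 28080) = 1/49724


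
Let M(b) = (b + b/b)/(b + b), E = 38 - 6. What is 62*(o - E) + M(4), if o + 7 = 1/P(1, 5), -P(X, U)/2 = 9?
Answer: -174299/72 ≈ -2420.8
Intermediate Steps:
P(X, U) = -18 (P(X, U) = -2*9 = -18)
E = 32
o = -127/18 (o = -7 + 1/(-18) = -7 - 1/18 = -127/18 ≈ -7.0556)
M(b) = (1 + b)/(2*b) (M(b) = (b + 1)/((2*b)) = (1 + b)*(1/(2*b)) = (1 + b)/(2*b))
62*(o - E) + M(4) = 62*(-127/18 - 1*32) + (½)*(1 + 4)/4 = 62*(-127/18 - 32) + (½)*(¼)*5 = 62*(-703/18) + 5/8 = -21793/9 + 5/8 = -174299/72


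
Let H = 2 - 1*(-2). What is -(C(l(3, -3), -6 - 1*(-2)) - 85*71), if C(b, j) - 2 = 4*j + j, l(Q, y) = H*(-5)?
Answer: 6053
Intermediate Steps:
H = 4 (H = 2 + 2 = 4)
l(Q, y) = -20 (l(Q, y) = 4*(-5) = -20)
C(b, j) = 2 + 5*j (C(b, j) = 2 + (4*j + j) = 2 + 5*j)
-(C(l(3, -3), -6 - 1*(-2)) - 85*71) = -((2 + 5*(-6 - 1*(-2))) - 85*71) = -((2 + 5*(-6 + 2)) - 6035) = -((2 + 5*(-4)) - 6035) = -((2 - 20) - 6035) = -(-18 - 6035) = -1*(-6053) = 6053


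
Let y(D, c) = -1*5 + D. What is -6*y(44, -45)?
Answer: -234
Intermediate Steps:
y(D, c) = -5 + D
-6*y(44, -45) = -6*(-5 + 44) = -6*39 = -234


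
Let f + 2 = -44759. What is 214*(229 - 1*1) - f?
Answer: 93553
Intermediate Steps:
f = -44761 (f = -2 - 44759 = -44761)
214*(229 - 1*1) - f = 214*(229 - 1*1) - 1*(-44761) = 214*(229 - 1) + 44761 = 214*228 + 44761 = 48792 + 44761 = 93553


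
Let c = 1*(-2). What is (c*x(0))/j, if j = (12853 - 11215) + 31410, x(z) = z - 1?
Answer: 1/16524 ≈ 6.0518e-5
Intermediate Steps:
x(z) = -1 + z
j = 33048 (j = 1638 + 31410 = 33048)
c = -2
(c*x(0))/j = -2*(-1 + 0)/33048 = -2*(-1)*(1/33048) = 2*(1/33048) = 1/16524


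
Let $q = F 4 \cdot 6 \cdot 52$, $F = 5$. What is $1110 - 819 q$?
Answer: $-5109450$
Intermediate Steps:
$q = 6240$ ($q = 5 \cdot 4 \cdot 6 \cdot 52 = 20 \cdot 6 \cdot 52 = 120 \cdot 52 = 6240$)
$1110 - 819 q = 1110 - 5110560 = -5109450$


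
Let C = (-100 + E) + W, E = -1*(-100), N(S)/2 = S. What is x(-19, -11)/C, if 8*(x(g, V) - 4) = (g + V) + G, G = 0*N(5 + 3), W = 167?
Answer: 1/668 ≈ 0.0014970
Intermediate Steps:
N(S) = 2*S
G = 0 (G = 0*(2*(5 + 3)) = 0*(2*8) = 0*16 = 0)
E = 100
C = 167 (C = (-100 + 100) + 167 = 0 + 167 = 167)
x(g, V) = 4 + V/8 + g/8 (x(g, V) = 4 + ((g + V) + 0)/8 = 4 + ((V + g) + 0)/8 = 4 + (V + g)/8 = 4 + (V/8 + g/8) = 4 + V/8 + g/8)
x(-19, -11)/C = (4 + (1/8)*(-11) + (1/8)*(-19))/167 = (4 - 11/8 - 19/8)*(1/167) = (1/4)*(1/167) = 1/668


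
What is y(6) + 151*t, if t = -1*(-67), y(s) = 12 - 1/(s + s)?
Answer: 121547/12 ≈ 10129.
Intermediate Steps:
y(s) = 12 - 1/(2*s)
t = 67
y(6) + 151*t = (12 - ½/6) + 151*67 = (12 - ½*⅙) + 10117 = (12 - 1/12) + 10117 = 143/12 + 10117 = 121547/12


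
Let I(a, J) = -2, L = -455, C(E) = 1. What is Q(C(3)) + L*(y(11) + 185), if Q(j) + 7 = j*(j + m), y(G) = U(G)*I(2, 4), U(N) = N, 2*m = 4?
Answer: -74169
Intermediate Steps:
m = 2 (m = (½)*4 = 2)
y(G) = -2*G (y(G) = G*(-2) = -2*G)
Q(j) = -7 + j*(2 + j) (Q(j) = -7 + j*(j + 2) = -7 + j*(2 + j))
Q(C(3)) + L*(y(11) + 185) = (-7 + 1² + 2*1) - 455*(-2*11 + 185) = (-7 + 1 + 2) - 455*(-22 + 185) = -4 - 455*163 = -4 - 74165 = -74169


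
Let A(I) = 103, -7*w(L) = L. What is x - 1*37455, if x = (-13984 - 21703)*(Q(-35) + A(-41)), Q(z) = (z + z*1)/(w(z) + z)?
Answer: -11389457/3 ≈ -3.7965e+6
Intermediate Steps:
w(L) = -L/7
Q(z) = 7/3 (Q(z) = (z + z*1)/(-z/7 + z) = (z + z)/((6*z/7)) = (2*z)*(7/(6*z)) = 7/3)
x = -11277092/3 (x = (-13984 - 21703)*(7/3 + 103) = -35687*316/3 = -11277092/3 ≈ -3.7590e+6)
x - 1*37455 = -11277092/3 - 1*37455 = -11277092/3 - 37455 = -11389457/3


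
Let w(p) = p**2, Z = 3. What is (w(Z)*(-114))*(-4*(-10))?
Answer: -41040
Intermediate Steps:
(w(Z)*(-114))*(-4*(-10)) = (3**2*(-114))*(-4*(-10)) = (9*(-114))*40 = -1026*40 = -41040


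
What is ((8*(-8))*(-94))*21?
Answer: 126336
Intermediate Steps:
((8*(-8))*(-94))*21 = -64*(-94)*21 = 6016*21 = 126336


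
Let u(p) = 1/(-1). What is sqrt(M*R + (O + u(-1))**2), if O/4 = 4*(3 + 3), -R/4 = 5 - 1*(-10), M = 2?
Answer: sqrt(8905) ≈ 94.366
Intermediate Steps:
R = -60 (R = -4*(5 - 1*(-10)) = -4*(5 + 10) = -4*15 = -60)
u(p) = -1 (u(p) = 1*(-1) = -1)
O = 96 (O = 4*(4*(3 + 3)) = 4*(4*6) = 4*24 = 96)
sqrt(M*R + (O + u(-1))**2) = sqrt(2*(-60) + (96 - 1)**2) = sqrt(-120 + 95**2) = sqrt(-120 + 9025) = sqrt(8905)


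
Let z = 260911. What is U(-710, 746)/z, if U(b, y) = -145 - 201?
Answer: -346/260911 ≈ -0.0013261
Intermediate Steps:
U(b, y) = -346
U(-710, 746)/z = -346/260911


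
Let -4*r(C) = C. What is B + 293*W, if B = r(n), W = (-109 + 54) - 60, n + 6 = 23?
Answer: -134797/4 ≈ -33699.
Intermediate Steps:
n = 17 (n = -6 + 23 = 17)
W = -115 (W = -55 - 60 = -115)
r(C) = -C/4
B = -17/4 (B = -¼*17 = -17/4 ≈ -4.2500)
B + 293*W = -17/4 + 293*(-115) = -17/4 - 33695 = -134797/4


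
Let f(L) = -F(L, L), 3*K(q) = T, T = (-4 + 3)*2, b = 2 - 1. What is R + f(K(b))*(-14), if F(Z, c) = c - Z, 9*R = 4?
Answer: 4/9 ≈ 0.44444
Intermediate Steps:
R = 4/9 (R = (⅑)*4 = 4/9 ≈ 0.44444)
b = 1
T = -2 (T = -1*2 = -2)
K(q) = -⅔ (K(q) = (⅓)*(-2) = -⅔)
f(L) = 0 (f(L) = -(L - L) = -1*0 = 0)
R + f(K(b))*(-14) = 4/9 + 0*(-14) = 4/9 + 0 = 4/9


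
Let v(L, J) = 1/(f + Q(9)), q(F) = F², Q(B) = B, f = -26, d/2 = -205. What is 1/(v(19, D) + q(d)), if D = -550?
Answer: 17/2857699 ≈ 5.9488e-6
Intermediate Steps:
d = -410 (d = 2*(-205) = -410)
v(L, J) = -1/17 (v(L, J) = 1/(-26 + 9) = 1/(-17) = -1/17)
1/(v(19, D) + q(d)) = 1/(-1/17 + (-410)²) = 1/(-1/17 + 168100) = 1/(2857699/17) = 17/2857699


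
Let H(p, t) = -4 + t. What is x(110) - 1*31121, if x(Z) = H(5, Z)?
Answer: -31015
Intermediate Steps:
x(Z) = -4 + Z
x(110) - 1*31121 = (-4 + 110) - 1*31121 = 106 - 31121 = -31015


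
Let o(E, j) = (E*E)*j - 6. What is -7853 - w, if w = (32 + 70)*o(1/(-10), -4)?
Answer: -180923/25 ≈ -7236.9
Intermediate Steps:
o(E, j) = -6 + j*E² (o(E, j) = E²*j - 6 = j*E² - 6 = -6 + j*E²)
w = -15402/25 (w = (32 + 70)*(-6 - 4*(1/(-10))²) = 102*(-6 - 4*(-⅒)²) = 102*(-6 - 4*1/100) = 102*(-6 - 1/25) = 102*(-151/25) = -15402/25 ≈ -616.08)
-7853 - w = -7853 - 1*(-15402/25) = -7853 + 15402/25 = -180923/25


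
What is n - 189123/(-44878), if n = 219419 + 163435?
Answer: 17181910935/44878 ≈ 3.8286e+5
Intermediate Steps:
n = 382854
n - 189123/(-44878) = 382854 - 189123/(-44878) = 382854 - 189123*(-1)/44878 = 382854 - 1*(-189123/44878) = 382854 + 189123/44878 = 17181910935/44878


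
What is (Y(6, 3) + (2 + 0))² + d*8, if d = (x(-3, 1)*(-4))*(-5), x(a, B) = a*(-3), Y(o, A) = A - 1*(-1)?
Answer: 1476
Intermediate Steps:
Y(o, A) = 1 + A (Y(o, A) = A + 1 = 1 + A)
x(a, B) = -3*a
d = 180 (d = (-3*(-3)*(-4))*(-5) = (9*(-4))*(-5) = -36*(-5) = 180)
(Y(6, 3) + (2 + 0))² + d*8 = ((1 + 3) + (2 + 0))² + 180*8 = (4 + 2)² + 1440 = 6² + 1440 = 36 + 1440 = 1476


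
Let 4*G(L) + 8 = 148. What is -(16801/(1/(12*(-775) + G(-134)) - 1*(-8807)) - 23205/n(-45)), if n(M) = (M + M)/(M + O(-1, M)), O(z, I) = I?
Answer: 1893299335805/81596854 ≈ 23203.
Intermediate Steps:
G(L) = 35 (G(L) = -2 + (1/4)*148 = -2 + 37 = 35)
n(M) = 1 (n(M) = (M + M)/(M + M) = (2*M)/((2*M)) = (2*M)*(1/(2*M)) = 1)
-(16801/(1/(12*(-775) + G(-134)) - 1*(-8807)) - 23205/n(-45)) = -(16801/(1/(12*(-775) + 35) - 1*(-8807)) - 23205/1) = -(16801/(1/(-9300 + 35) + 8807) - 23205*1) = -(16801/(1/(-9265) + 8807) - 23205) = -(16801/(-1/9265 + 8807) - 23205) = -(16801/(81596854/9265) - 23205) = -(16801*(9265/81596854) - 23205) = -(155661265/81596854 - 23205) = -1*(-1893299335805/81596854) = 1893299335805/81596854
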